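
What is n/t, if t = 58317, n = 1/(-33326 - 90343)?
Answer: -1/7212005073 ≈ -1.3866e-10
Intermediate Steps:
n = -1/123669 (n = 1/(-123669) = -1/123669 ≈ -8.0861e-6)
n/t = -1/123669/58317 = -1/123669*1/58317 = -1/7212005073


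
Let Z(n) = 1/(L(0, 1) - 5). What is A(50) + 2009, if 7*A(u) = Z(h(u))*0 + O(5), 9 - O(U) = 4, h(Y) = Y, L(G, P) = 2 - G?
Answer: 14068/7 ≈ 2009.7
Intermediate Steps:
O(U) = 5 (O(U) = 9 - 1*4 = 9 - 4 = 5)
Z(n) = -⅓ (Z(n) = 1/((2 - 1*0) - 5) = 1/((2 + 0) - 5) = 1/(2 - 5) = 1/(-3) = -⅓)
A(u) = 5/7 (A(u) = (-⅓*0 + 5)/7 = (0 + 5)/7 = (⅐)*5 = 5/7)
A(50) + 2009 = 5/7 + 2009 = 14068/7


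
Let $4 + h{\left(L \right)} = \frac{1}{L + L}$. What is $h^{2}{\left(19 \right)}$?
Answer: $\frac{22801}{1444} \approx 15.79$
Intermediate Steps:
$h{\left(L \right)} = -4 + \frac{1}{2 L}$ ($h{\left(L \right)} = -4 + \frac{1}{L + L} = -4 + \frac{1}{2 L}$)
$h^{2}{\left(19 \right)} = \left(-4 + \frac{1}{2 \cdot 19}\right)^{2} = \left(-4 + \frac{1}{2} \cdot \frac{1}{19}\right)^{2} = \left(-4 + \frac{1}{38}\right)^{2} = \left(- \frac{151}{38}\right)^{2} = \frac{22801}{1444}$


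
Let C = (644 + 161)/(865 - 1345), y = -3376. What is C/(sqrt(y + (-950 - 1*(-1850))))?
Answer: 161*I*sqrt(619)/118848 ≈ 0.033704*I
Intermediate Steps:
C = -161/96 (C = 805/(-480) = 805*(-1/480) = -161/96 ≈ -1.6771)
C/(sqrt(y + (-950 - 1*(-1850)))) = -161/(96*sqrt(-3376 + (-950 - 1*(-1850)))) = -161/(96*sqrt(-3376 + (-950 + 1850))) = -161/(96*sqrt(-3376 + 900)) = -161*(-I*sqrt(619)/1238)/96 = -(-161)*I*sqrt(619)/118848 = 161*I*sqrt(619)/118848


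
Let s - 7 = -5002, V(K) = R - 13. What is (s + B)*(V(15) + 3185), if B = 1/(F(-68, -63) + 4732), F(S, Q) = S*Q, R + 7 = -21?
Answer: -17698723167/1127 ≈ -1.5704e+7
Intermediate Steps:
R = -28 (R = -7 - 21 = -28)
F(S, Q) = Q*S
V(K) = -41 (V(K) = -28 - 13 = -41)
s = -4995 (s = 7 - 5002 = -4995)
B = 1/9016 (B = 1/(-63*(-68) + 4732) = 1/(4284 + 4732) = 1/9016 ≈ 0.00011091)
(s + B)*(V(15) + 3185) = (-4995 + 1/9016)*(-41 + 3185) = -45034919/9016*3144 = -17698723167/1127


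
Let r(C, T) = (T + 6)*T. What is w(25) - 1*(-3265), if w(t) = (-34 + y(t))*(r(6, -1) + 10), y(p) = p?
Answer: 3220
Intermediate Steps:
r(C, T) = T*(6 + T) (r(C, T) = (6 + T)*T = T*(6 + T))
w(t) = -170 + 5*t (w(t) = (-34 + t)*(-(6 - 1) + 10) = (-34 + t)*(-1*5 + 10) = (-34 + t)*(-5 + 10) = (-34 + t)*5 = -170 + 5*t)
w(25) - 1*(-3265) = (-170 + 5*25) - 1*(-3265) = (-170 + 125) + 3265 = -45 + 3265 = 3220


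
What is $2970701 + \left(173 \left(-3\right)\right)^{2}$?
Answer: $3240062$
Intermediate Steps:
$2970701 + \left(173 \left(-3\right)\right)^{2} = 2970701 + \left(-519\right)^{2} = 2970701 + 269361 = 3240062$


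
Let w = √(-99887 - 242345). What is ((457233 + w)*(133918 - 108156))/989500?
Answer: 5889618273/494750 + 12881*I*√85558/247375 ≈ 11904.0 + 15.231*I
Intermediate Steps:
w = 2*I*√85558 (w = √(-342232) = 2*I*√85558 ≈ 585.01*I)
((457233 + w)*(133918 - 108156))/989500 = ((457233 + 2*I*√85558)*(133918 - 108156))/989500 = ((457233 + 2*I*√85558)*25762)*(1/989500) = (11779236546 + 51524*I*√85558)*(1/989500) = 5889618273/494750 + 12881*I*√85558/247375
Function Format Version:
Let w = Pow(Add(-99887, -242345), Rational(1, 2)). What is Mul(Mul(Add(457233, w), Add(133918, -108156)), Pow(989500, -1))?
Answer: Add(Rational(5889618273, 494750), Mul(Rational(12881, 247375), I, Pow(85558, Rational(1, 2)))) ≈ Add(11904., Mul(15.231, I))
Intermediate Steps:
w = Mul(2, I, Pow(85558, Rational(1, 2))) (w = Pow(-342232, Rational(1, 2)) = Mul(2, I, Pow(85558, Rational(1, 2))) ≈ Mul(585.01, I))
Mul(Mul(Add(457233, w), Add(133918, -108156)), Pow(989500, -1)) = Mul(Mul(Add(457233, Mul(2, I, Pow(85558, Rational(1, 2)))), Add(133918, -108156)), Pow(989500, -1)) = Mul(Mul(Add(457233, Mul(2, I, Pow(85558, Rational(1, 2)))), 25762), Rational(1, 989500)) = Mul(Add(11779236546, Mul(51524, I, Pow(85558, Rational(1, 2)))), Rational(1, 989500)) = Add(Rational(5889618273, 494750), Mul(Rational(12881, 247375), I, Pow(85558, Rational(1, 2))))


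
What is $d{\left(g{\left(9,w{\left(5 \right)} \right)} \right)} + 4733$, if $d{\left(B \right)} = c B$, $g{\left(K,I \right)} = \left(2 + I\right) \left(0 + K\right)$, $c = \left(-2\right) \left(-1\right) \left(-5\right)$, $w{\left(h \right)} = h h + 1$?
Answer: $2213$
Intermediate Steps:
$w{\left(h \right)} = 1 + h^{2}$ ($w{\left(h \right)} = h^{2} + 1 = 1 + h^{2}$)
$c = -10$ ($c = 2 \left(-5\right) = -10$)
$g{\left(K,I \right)} = K \left(2 + I\right)$ ($g{\left(K,I \right)} = \left(2 + I\right) K = K \left(2 + I\right)$)
$d{\left(B \right)} = - 10 B$
$d{\left(g{\left(9,w{\left(5 \right)} \right)} \right)} + 4733 = - 10 \cdot 9 \left(2 + \left(1 + 5^{2}\right)\right) + 4733 = - 10 \cdot 9 \left(2 + \left(1 + 25\right)\right) + 4733 = - 10 \cdot 9 \left(2 + 26\right) + 4733 = - 10 \cdot 9 \cdot 28 + 4733 = \left(-10\right) 252 + 4733 = -2520 + 4733 = 2213$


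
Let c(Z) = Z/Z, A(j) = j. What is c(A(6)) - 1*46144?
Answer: -46143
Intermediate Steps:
c(Z) = 1
c(A(6)) - 1*46144 = 1 - 1*46144 = 1 - 46144 = -46143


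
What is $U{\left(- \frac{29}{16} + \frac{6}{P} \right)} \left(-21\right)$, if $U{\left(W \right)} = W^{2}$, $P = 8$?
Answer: $- \frac{6069}{256} \approx -23.707$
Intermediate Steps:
$U{\left(- \frac{29}{16} + \frac{6}{P} \right)} \left(-21\right) = \left(- \frac{29}{16} + \frac{6}{8}\right)^{2} \left(-21\right) = \left(\left(-29\right) \frac{1}{16} + 6 \cdot \frac{1}{8}\right)^{2} \left(-21\right) = \left(- \frac{29}{16} + \frac{3}{4}\right)^{2} \left(-21\right) = \left(- \frac{17}{16}\right)^{2} \left(-21\right) = \frac{289}{256} \left(-21\right) = - \frac{6069}{256}$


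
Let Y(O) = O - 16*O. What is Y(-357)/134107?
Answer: 5355/134107 ≈ 0.039931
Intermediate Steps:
Y(O) = -15*O (Y(O) = O - 16*O = -15*O)
Y(-357)/134107 = -15*(-357)/134107 = 5355*(1/134107) = 5355/134107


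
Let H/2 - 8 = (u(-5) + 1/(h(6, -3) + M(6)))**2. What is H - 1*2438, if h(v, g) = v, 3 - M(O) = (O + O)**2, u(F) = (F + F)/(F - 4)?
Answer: -44096548/18225 ≈ -2419.6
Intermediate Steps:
u(F) = 2*F/(-4 + F) (u(F) = (2*F)/(-4 + F) = 2*F/(-4 + F))
M(O) = 3 - 4*O**2 (M(O) = 3 - (O + O)**2 = 3 - (2*O)**2 = 3 - 4*O**2)
H = 336002/18225 (H = 16 + 2*(2*(-5)/(-4 - 5) + 1/(6 + (3 - 4*6**2)))**2 = 16 + 2*(2*(-5)/(-9) + 1/(6 + (3 - 4*36)))**2 = 16 + 2*(2*(-5)*(-1/9) + 1/(6 + (3 - 144)))**2 = 16 + 2*(10/9 + 1/(6 - 141))**2 = 16 + 2*(10/9 + 1/(-135))**2 = 16 + 2*(10/9 - 1/135)**2 = 16 + 2*(149/135)**2 = 16 + 2*(22201/18225) = 16 + 44402/18225 = 336002/18225 ≈ 18.436)
H - 1*2438 = 336002/18225 - 1*2438 = 336002/18225 - 2438 = -44096548/18225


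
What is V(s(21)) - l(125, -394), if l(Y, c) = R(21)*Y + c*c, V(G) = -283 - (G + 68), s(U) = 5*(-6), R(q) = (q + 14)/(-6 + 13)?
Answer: -156182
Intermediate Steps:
R(q) = 2 + q/7 (R(q) = (14 + q)/7 = (14 + q)*(1/7) = 2 + q/7)
s(U) = -30
V(G) = -351 - G (V(G) = -283 - (68 + G) = -283 + (-68 - G) = -351 - G)
l(Y, c) = c**2 + 5*Y (l(Y, c) = (2 + (1/7)*21)*Y + c*c = (2 + 3)*Y + c**2 = 5*Y + c**2 = c**2 + 5*Y)
V(s(21)) - l(125, -394) = (-351 - 1*(-30)) - ((-394)**2 + 5*125) = (-351 + 30) - (155236 + 625) = -321 - 1*155861 = -321 - 155861 = -156182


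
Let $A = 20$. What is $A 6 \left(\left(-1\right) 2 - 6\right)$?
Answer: $-960$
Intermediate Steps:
$A 6 \left(\left(-1\right) 2 - 6\right) = 20 \cdot 6 \left(\left(-1\right) 2 - 6\right) = 120 \left(-2 - 6\right) = 120 \left(-8\right) = -960$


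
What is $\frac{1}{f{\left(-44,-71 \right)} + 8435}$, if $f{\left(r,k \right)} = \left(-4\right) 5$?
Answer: $\frac{1}{8415} \approx 0.00011884$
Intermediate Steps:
$f{\left(r,k \right)} = -20$
$\frac{1}{f{\left(-44,-71 \right)} + 8435} = \frac{1}{-20 + 8435} = \frac{1}{8415}$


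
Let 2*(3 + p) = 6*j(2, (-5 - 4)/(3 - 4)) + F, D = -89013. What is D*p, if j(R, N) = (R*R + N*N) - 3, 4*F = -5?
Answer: -172596207/8 ≈ -2.1575e+7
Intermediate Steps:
F = -5/4 (F = (¼)*(-5) = -5/4 ≈ -1.2500)
j(R, N) = -3 + N² + R² (j(R, N) = (R² + N²) - 3 = (N² + R²) - 3 = -3 + N² + R²)
p = 1939/8 (p = -3 + (6*(-3 + ((-5 - 4)/(3 - 4))² + 2²) - 5/4)/2 = -3 + (6*(-3 + (-9/(-1))² + 4) - 5/4)/2 = -3 + (6*(-3 + (-9*(-1))² + 4) - 5/4)/2 = -3 + (6*(-3 + 9² + 4) - 5/4)/2 = -3 + (6*(-3 + 81 + 4) - 5/4)/2 = -3 + (6*82 - 5/4)/2 = -3 + (492 - 5/4)/2 = -3 + (½)*(1963/4) = -3 + 1963/8 = 1939/8 ≈ 242.38)
D*p = -89013*1939/8 = -172596207/8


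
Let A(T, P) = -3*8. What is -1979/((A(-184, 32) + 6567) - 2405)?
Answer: -1979/4138 ≈ -0.47825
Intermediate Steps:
A(T, P) = -24
-1979/((A(-184, 32) + 6567) - 2405) = -1979/((-24 + 6567) - 2405) = -1979/(6543 - 2405) = -1979/4138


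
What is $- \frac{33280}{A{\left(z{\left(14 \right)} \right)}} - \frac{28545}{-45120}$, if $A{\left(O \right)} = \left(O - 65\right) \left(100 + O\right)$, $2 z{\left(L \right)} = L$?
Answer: $\frac{55958129}{9333824} \approx 5.9952$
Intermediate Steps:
$z{\left(L \right)} = \frac{L}{2}$
$A{\left(O \right)} = \left(-65 + O\right) \left(100 + O\right)$
$- \frac{33280}{A{\left(z{\left(14 \right)} \right)}} - \frac{28545}{-45120} = - \frac{33280}{-6500 + \left(\frac{1}{2} \cdot 14\right)^{2} + 35 \cdot \frac{1}{2} \cdot 14} - \frac{28545}{-45120} = - \frac{33280}{-6500 + 7^{2} + 35 \cdot 7} - - \frac{1903}{3008} = - \frac{33280}{-6500 + 49 + 245} + \frac{1903}{3008} = - \frac{33280}{-6206} + \frac{1903}{3008} = \left(-33280\right) \left(- \frac{1}{6206}\right) + \frac{1903}{3008} = \frac{16640}{3103} + \frac{1903}{3008} = \frac{55958129}{9333824}$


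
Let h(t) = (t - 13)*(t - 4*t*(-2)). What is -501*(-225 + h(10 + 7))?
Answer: -193887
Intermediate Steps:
h(t) = 9*t*(-13 + t) (h(t) = (-13 + t)*(t + 8*t) = (-13 + t)*(9*t) = 9*t*(-13 + t))
-501*(-225 + h(10 + 7)) = -501*(-225 + 9*(10 + 7)*(-13 + (10 + 7))) = -501*(-225 + 9*17*(-13 + 17)) = -501*(-225 + 9*17*4) = -501*(-225 + 612) = -501*387 = -193887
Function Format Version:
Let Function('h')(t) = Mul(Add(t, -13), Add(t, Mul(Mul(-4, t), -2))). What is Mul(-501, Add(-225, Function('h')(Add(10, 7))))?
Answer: -193887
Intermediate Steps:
Function('h')(t) = Mul(9, t, Add(-13, t)) (Function('h')(t) = Mul(Add(-13, t), Add(t, Mul(8, t))) = Mul(Add(-13, t), Mul(9, t)) = Mul(9, t, Add(-13, t)))
Mul(-501, Add(-225, Function('h')(Add(10, 7)))) = Mul(-501, Add(-225, Mul(9, Add(10, 7), Add(-13, Add(10, 7))))) = Mul(-501, Add(-225, Mul(9, 17, Add(-13, 17)))) = Mul(-501, Add(-225, Mul(9, 17, 4))) = Mul(-501, Add(-225, 612)) = Mul(-501, 387) = -193887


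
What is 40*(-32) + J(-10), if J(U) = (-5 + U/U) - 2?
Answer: -1286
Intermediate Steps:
J(U) = -6 (J(U) = (-5 + 1) - 2 = -4 - 2 = -6)
40*(-32) + J(-10) = 40*(-32) - 6 = -1280 - 6 = -1286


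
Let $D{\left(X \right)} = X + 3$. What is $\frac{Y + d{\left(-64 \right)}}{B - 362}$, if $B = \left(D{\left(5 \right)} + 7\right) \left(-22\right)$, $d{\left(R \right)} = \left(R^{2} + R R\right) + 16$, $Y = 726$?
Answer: $- \frac{4467}{346} \approx -12.91$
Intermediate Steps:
$d{\left(R \right)} = 16 + 2 R^{2}$ ($d{\left(R \right)} = \left(R^{2} + R^{2}\right) + 16 = 2 R^{2} + 16 = 16 + 2 R^{2}$)
$D{\left(X \right)} = 3 + X$
$B = -330$ ($B = \left(\left(3 + 5\right) + 7\right) \left(-22\right) = \left(8 + 7\right) \left(-22\right) = 15 \left(-22\right) = -330$)
$\frac{Y + d{\left(-64 \right)}}{B - 362} = \frac{726 + \left(16 + 2 \left(-64\right)^{2}\right)}{-330 - 362} = \frac{726 + \left(16 + 2 \cdot 4096\right)}{-692} = \left(726 + \left(16 + 8192\right)\right) \left(- \frac{1}{692}\right) = \left(726 + 8208\right) \left(- \frac{1}{692}\right) = 8934 \left(- \frac{1}{692}\right) = - \frac{4467}{346}$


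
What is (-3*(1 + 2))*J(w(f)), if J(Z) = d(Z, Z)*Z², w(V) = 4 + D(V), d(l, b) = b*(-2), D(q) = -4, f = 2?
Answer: 0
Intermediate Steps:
d(l, b) = -2*b
w(V) = 0 (w(V) = 4 - 4 = 0)
J(Z) = -2*Z³ (J(Z) = (-2*Z)*Z² = -2*Z³)
(-3*(1 + 2))*J(w(f)) = (-3*(1 + 2))*(-2*0³) = (-3*3)*(-2*0) = -9*0 = 0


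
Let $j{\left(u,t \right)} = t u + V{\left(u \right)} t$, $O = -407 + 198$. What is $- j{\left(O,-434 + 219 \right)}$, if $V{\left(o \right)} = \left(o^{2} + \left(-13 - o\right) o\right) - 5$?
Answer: $538145$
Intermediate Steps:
$V{\left(o \right)} = -5 + o^{2} + o \left(-13 - o\right)$ ($V{\left(o \right)} = \left(o^{2} + o \left(-13 - o\right)\right) - 5 = -5 + o^{2} + o \left(-13 - o\right)$)
$O = -209$
$j{\left(u,t \right)} = t u + t \left(-5 - 13 u\right)$ ($j{\left(u,t \right)} = t u + \left(-5 - 13 u\right) t = t u + t \left(-5 - 13 u\right)$)
$- j{\left(O,-434 + 219 \right)} = - \left(-1\right) \left(-434 + 219\right) \left(5 + 12 \left(-209\right)\right) = - \left(-1\right) \left(-215\right) \left(5 - 2508\right) = - \left(-1\right) \left(-215\right) \left(-2503\right) = \left(-1\right) \left(-538145\right) = 538145$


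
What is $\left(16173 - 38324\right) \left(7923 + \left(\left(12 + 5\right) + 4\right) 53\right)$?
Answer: $-200156436$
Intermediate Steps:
$\left(16173 - 38324\right) \left(7923 + \left(\left(12 + 5\right) + 4\right) 53\right) = - 22151 \left(7923 + \left(17 + 4\right) 53\right) = - 22151 \left(7923 + 21 \cdot 53\right) = - 22151 \left(7923 + 1113\right) = \left(-22151\right) 9036 = -200156436$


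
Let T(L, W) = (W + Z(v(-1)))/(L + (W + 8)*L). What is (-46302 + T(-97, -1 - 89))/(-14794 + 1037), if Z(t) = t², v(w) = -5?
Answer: 363794879/108088749 ≈ 3.3657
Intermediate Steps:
T(L, W) = (25 + W)/(L + L*(8 + W)) (T(L, W) = (W + (-5)²)/(L + (W + 8)*L) = (W + 25)/(L + (8 + W)*L) = (25 + W)/(L + L*(8 + W)))
(-46302 + T(-97, -1 - 89))/(-14794 + 1037) = (-46302 + (25 + (-1 - 89))/((-97)*(9 + (-1 - 89))))/(-14794 + 1037) = (-46302 - (25 - 90)/(97*(9 - 90)))/(-13757) = (-46302 - 1/97*(-65)/(-81))*(-1/13757) = (-46302 - 1/97*(-1/81)*(-65))*(-1/13757) = (-46302 - 65/7857)*(-1/13757) = -363794879/7857*(-1/13757) = 363794879/108088749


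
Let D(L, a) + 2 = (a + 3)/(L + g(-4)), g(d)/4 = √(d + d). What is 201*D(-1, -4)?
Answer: -17219/43 + 536*I*√2/43 ≈ -400.44 + 17.628*I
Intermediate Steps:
g(d) = 4*√2*√d (g(d) = 4*√(d + d) = 4*√(2*d) = 4*(√2*√d) = 4*√2*√d)
D(L, a) = -2 + (3 + a)/(L + 8*I*√2) (D(L, a) = -2 + (a + 3)/(L + 4*√2*√(-4)) = -2 + (3 + a)/(L + 4*√2*(2*I)) = -2 + (3 + a)/(L + 8*I*√2))
201*D(-1, -4) = 201*((3 - 4 - 2*(-1) - 16*I*√2)/(-1 + 8*I*√2)) = 201*((3 - 4 + 2 - 16*I*√2)/(-1 + 8*I*√2)) = 201*((1 - 16*I*√2)/(-1 + 8*I*√2)) = 201*(1 - 16*I*√2)/(-1 + 8*I*√2)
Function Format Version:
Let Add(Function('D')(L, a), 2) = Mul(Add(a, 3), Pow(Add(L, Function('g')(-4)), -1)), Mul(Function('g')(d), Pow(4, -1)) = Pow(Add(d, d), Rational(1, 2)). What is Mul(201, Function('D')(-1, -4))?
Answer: Add(Rational(-17219, 43), Mul(Rational(536, 43), I, Pow(2, Rational(1, 2)))) ≈ Add(-400.44, Mul(17.628, I))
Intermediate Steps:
Function('g')(d) = Mul(4, Pow(2, Rational(1, 2)), Pow(d, Rational(1, 2))) (Function('g')(d) = Mul(4, Pow(Add(d, d), Rational(1, 2))) = Mul(4, Pow(Mul(2, d), Rational(1, 2))) = Mul(4, Mul(Pow(2, Rational(1, 2)), Pow(d, Rational(1, 2)))) = Mul(4, Pow(2, Rational(1, 2)), Pow(d, Rational(1, 2))))
Function('D')(L, a) = Add(-2, Mul(Pow(Add(L, Mul(8, I, Pow(2, Rational(1, 2)))), -1), Add(3, a))) (Function('D')(L, a) = Add(-2, Mul(Add(a, 3), Pow(Add(L, Mul(4, Pow(2, Rational(1, 2)), Pow(-4, Rational(1, 2)))), -1))) = Add(-2, Mul(Add(3, a), Pow(Add(L, Mul(4, Pow(2, Rational(1, 2)), Mul(2, I))), -1))) = Add(-2, Mul(Add(3, a), Pow(Add(L, Mul(8, I, Pow(2, Rational(1, 2)))), -1))) = Add(-2, Mul(Pow(Add(L, Mul(8, I, Pow(2, Rational(1, 2)))), -1), Add(3, a))))
Mul(201, Function('D')(-1, -4)) = Mul(201, Mul(Pow(Add(-1, Mul(8, I, Pow(2, Rational(1, 2)))), -1), Add(3, -4, Mul(-2, -1), Mul(-16, I, Pow(2, Rational(1, 2)))))) = Mul(201, Mul(Pow(Add(-1, Mul(8, I, Pow(2, Rational(1, 2)))), -1), Add(3, -4, 2, Mul(-16, I, Pow(2, Rational(1, 2)))))) = Mul(201, Mul(Pow(Add(-1, Mul(8, I, Pow(2, Rational(1, 2)))), -1), Add(1, Mul(-16, I, Pow(2, Rational(1, 2)))))) = Mul(201, Pow(Add(-1, Mul(8, I, Pow(2, Rational(1, 2)))), -1), Add(1, Mul(-16, I, Pow(2, Rational(1, 2)))))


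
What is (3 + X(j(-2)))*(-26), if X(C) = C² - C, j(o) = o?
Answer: -234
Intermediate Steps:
(3 + X(j(-2)))*(-26) = (3 - 2*(-1 - 2))*(-26) = (3 - 2*(-3))*(-26) = (3 + 6)*(-26) = 9*(-26) = -234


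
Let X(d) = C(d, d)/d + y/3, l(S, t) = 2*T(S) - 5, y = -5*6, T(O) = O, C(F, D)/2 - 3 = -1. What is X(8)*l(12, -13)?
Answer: -361/2 ≈ -180.50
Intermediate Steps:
C(F, D) = 4 (C(F, D) = 6 + 2*(-1) = 6 - 2 = 4)
y = -30
l(S, t) = -5 + 2*S (l(S, t) = 2*S - 5 = -5 + 2*S)
X(d) = -10 + 4/d (X(d) = 4/d - 30/3 = 4/d - 30*1/3 = 4/d - 10 = -10 + 4/d)
X(8)*l(12, -13) = (-10 + 4/8)*(-5 + 2*12) = (-10 + 4*(1/8))*(-5 + 24) = (-10 + 1/2)*19 = -19/2*19 = -361/2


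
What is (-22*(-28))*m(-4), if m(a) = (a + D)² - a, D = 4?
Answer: 2464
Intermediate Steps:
m(a) = (4 + a)² - a (m(a) = (a + 4)² - a = (4 + a)² - a)
(-22*(-28))*m(-4) = (-22*(-28))*((4 - 4)² - 1*(-4)) = 616*(0² + 4) = 616*(0 + 4) = 616*4 = 2464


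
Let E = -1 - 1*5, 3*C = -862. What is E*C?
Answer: 1724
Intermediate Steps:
C = -862/3 (C = (1/3)*(-862) = -862/3 ≈ -287.33)
E = -6 (E = -1 - 5 = -6)
E*C = -6*(-862/3) = 1724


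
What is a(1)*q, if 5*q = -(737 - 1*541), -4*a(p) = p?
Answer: 49/5 ≈ 9.8000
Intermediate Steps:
a(p) = -p/4
q = -196/5 (q = (-(737 - 1*541))/5 = (-(737 - 541))/5 = (-1*196)/5 = (⅕)*(-196) = -196/5 ≈ -39.200)
a(1)*q = -¼*1*(-196/5) = -¼*(-196/5) = 49/5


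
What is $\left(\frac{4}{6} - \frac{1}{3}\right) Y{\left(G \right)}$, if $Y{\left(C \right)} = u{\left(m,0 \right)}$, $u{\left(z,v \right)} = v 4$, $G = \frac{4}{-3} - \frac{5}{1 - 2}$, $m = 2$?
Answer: $0$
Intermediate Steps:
$G = \frac{11}{3}$ ($G = 4 \left(- \frac{1}{3}\right) - \frac{5}{-1} = - \frac{4}{3} - -5 = - \frac{4}{3} + 5 = \frac{11}{3} \approx 3.6667$)
$u{\left(z,v \right)} = 4 v$
$Y{\left(C \right)} = 0$ ($Y{\left(C \right)} = 4 \cdot 0 = 0$)
$\left(\frac{4}{6} - \frac{1}{3}\right) Y{\left(G \right)} = \left(\frac{4}{6} - \frac{1}{3}\right) 0 = \left(4 \cdot \frac{1}{6} - \frac{1}{3}\right) 0 = \left(\frac{2}{3} - \frac{1}{3}\right) 0 = \frac{1}{3} \cdot 0 = 0$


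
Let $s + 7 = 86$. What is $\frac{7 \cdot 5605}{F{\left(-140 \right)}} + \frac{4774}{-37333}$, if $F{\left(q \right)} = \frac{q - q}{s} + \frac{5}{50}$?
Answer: $\frac{14647597776}{37333} \approx 3.9235 \cdot 10^{5}$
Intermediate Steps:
$s = 79$ ($s = -7 + 86 = 79$)
$F{\left(q \right)} = \frac{1}{10}$ ($F{\left(q \right)} = \frac{q - q}{79} + \frac{5}{50} = 0 \cdot \frac{1}{79} + 5 \cdot \frac{1}{50} = 0 + \frac{1}{10} = \frac{1}{10}$)
$\frac{7 \cdot 5605}{F{\left(-140 \right)}} + \frac{4774}{-37333} = 7 \cdot 5605 \frac{1}{\frac{1}{10}} + \frac{4774}{-37333} = 39235 \cdot 10 + 4774 \left(- \frac{1}{37333}\right) = 392350 - \frac{4774}{37333} = \frac{14647597776}{37333}$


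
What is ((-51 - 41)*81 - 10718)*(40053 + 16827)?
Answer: -1033509600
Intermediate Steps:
((-51 - 41)*81 - 10718)*(40053 + 16827) = (-92*81 - 10718)*56880 = (-7452 - 10718)*56880 = -18170*56880 = -1033509600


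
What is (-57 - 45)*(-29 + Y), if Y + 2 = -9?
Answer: 4080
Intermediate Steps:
Y = -11 (Y = -2 - 9 = -11)
(-57 - 45)*(-29 + Y) = (-57 - 45)*(-29 - 11) = -102*(-40) = 4080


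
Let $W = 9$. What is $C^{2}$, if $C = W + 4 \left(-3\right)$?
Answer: $9$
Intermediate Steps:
$C = -3$ ($C = 9 + 4 \left(-3\right) = 9 - 12 = -3$)
$C^{2} = \left(-3\right)^{2} = 9$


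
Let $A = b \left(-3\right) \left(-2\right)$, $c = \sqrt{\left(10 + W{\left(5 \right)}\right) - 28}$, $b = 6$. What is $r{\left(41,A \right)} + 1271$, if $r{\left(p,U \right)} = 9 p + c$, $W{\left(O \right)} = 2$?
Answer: $1640 + 4 i \approx 1640.0 + 4.0 i$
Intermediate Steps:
$c = 4 i$ ($c = \sqrt{\left(10 + 2\right) - 28} = \sqrt{12 - 28} = \sqrt{-16} = 4 i \approx 4.0 i$)
$A = 36$ ($A = 6 \left(-3\right) \left(-2\right) = \left(-18\right) \left(-2\right) = 36$)
$r{\left(p,U \right)} = 4 i + 9 p$ ($r{\left(p,U \right)} = 9 p + 4 i = 4 i + 9 p$)
$r{\left(41,A \right)} + 1271 = \left(4 i + 9 \cdot 41\right) + 1271 = \left(4 i + 369\right) + 1271 = \left(369 + 4 i\right) + 1271 = 1640 + 4 i$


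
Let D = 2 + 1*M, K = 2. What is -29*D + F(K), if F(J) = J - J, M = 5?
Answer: -203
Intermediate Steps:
F(J) = 0
D = 7 (D = 2 + 1*5 = 2 + 5 = 7)
-29*D + F(K) = -29*7 + 0 = -203 + 0 = -203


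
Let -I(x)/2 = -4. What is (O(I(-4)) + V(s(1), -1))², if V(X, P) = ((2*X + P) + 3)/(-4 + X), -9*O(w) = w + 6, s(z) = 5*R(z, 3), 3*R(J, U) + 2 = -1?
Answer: 4/9 ≈ 0.44444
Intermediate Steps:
R(J, U) = -1 (R(J, U) = -⅔ + (⅓)*(-1) = -⅔ - ⅓ = -1)
I(x) = 8 (I(x) = -2*(-4) = 8)
s(z) = -5 (s(z) = 5*(-1) = -5)
O(w) = -⅔ - w/9 (O(w) = -(w + 6)/9 = -(6 + w)/9 = -⅔ - w/9)
V(X, P) = (3 + P + 2*X)/(-4 + X) (V(X, P) = ((P + 2*X) + 3)/(-4 + X) = (3 + P + 2*X)/(-4 + X))
(O(I(-4)) + V(s(1), -1))² = ((-⅔ - ⅑*8) + (3 - 1 + 2*(-5))/(-4 - 5))² = ((-⅔ - 8/9) + (3 - 1 - 10)/(-9))² = (-14/9 - ⅑*(-8))² = (-14/9 + 8/9)² = (-⅔)² = 4/9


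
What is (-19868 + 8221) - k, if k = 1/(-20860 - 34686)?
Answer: -646944261/55546 ≈ -11647.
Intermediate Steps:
k = -1/55546 (k = 1/(-55546) = -1/55546 ≈ -1.8003e-5)
(-19868 + 8221) - k = (-19868 + 8221) - 1*(-1/55546) = -11647 + 1/55546 = -646944261/55546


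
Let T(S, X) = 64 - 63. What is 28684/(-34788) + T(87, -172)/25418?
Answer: -182263781/221060346 ≈ -0.82450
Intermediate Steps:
T(S, X) = 1
28684/(-34788) + T(87, -172)/25418 = 28684/(-34788) + 1/25418 = 28684*(-1/34788) + 1*(1/25418) = -7171/8697 + 1/25418 = -182263781/221060346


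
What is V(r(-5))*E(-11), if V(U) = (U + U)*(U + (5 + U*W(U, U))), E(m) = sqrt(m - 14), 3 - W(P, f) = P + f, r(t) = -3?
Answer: 750*I ≈ 750.0*I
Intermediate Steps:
W(P, f) = 3 - P - f (W(P, f) = 3 - (P + f) = 3 + (-P - f) = 3 - P - f)
E(m) = sqrt(-14 + m)
V(U) = 2*U*(5 + U + U*(3 - 2*U)) (V(U) = (U + U)*(U + (5 + U*(3 - U - U))) = (2*U)*(U + (5 + U*(3 - 2*U))) = (2*U)*(5 + U + U*(3 - 2*U)) = 2*U*(5 + U + U*(3 - 2*U)))
V(r(-5))*E(-11) = (2*(-3)*(5 - 3 - 1*(-3)*(-3 + 2*(-3))))*sqrt(-14 - 11) = (2*(-3)*(5 - 3 - 1*(-3)*(-3 - 6)))*sqrt(-25) = (2*(-3)*(5 - 3 - 1*(-3)*(-9)))*(5*I) = (2*(-3)*(5 - 3 - 27))*(5*I) = (2*(-3)*(-25))*(5*I) = 150*(5*I) = 750*I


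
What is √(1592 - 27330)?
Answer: I*√25738 ≈ 160.43*I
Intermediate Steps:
√(1592 - 27330) = √(-25738) = I*√25738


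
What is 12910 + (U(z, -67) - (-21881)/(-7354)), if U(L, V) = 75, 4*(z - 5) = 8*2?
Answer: 95469809/7354 ≈ 12982.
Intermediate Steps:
z = 9 (z = 5 + (8*2)/4 = 5 + (¼)*16 = 5 + 4 = 9)
12910 + (U(z, -67) - (-21881)/(-7354)) = 12910 + (75 - (-21881)/(-7354)) = 12910 + (75 - (-21881)*(-1)/7354) = 12910 + (75 - 1*21881/7354) = 12910 + (75 - 21881/7354) = 12910 + 529669/7354 = 95469809/7354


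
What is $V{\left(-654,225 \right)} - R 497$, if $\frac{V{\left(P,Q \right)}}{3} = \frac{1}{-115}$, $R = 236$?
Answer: $- \frac{13488583}{115} \approx -1.1729 \cdot 10^{5}$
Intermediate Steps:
$V{\left(P,Q \right)} = - \frac{3}{115}$ ($V{\left(P,Q \right)} = \frac{3}{-115} = 3 \left(- \frac{1}{115}\right) = - \frac{3}{115}$)
$V{\left(-654,225 \right)} - R 497 = - \frac{3}{115} - 236 \cdot 497 = - \frac{3}{115} - 117292 = - \frac{13488583}{115}$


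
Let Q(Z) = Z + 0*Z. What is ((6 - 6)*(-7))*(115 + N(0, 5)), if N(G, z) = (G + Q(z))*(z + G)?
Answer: 0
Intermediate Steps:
Q(Z) = Z (Q(Z) = Z + 0 = Z)
N(G, z) = (G + z)² (N(G, z) = (G + z)*(z + G) = (G + z)*(G + z) = (G + z)²)
((6 - 6)*(-7))*(115 + N(0, 5)) = ((6 - 6)*(-7))*(115 + (0² + 5² + 2*0*5)) = (0*(-7))*(115 + (0 + 25 + 0)) = 0*(115 + 25) = 0*140 = 0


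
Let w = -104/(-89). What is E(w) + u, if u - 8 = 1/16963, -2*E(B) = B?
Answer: 11195669/1509707 ≈ 7.4158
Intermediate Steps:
w = 104/89 (w = -104*(-1/89) = 104/89 ≈ 1.1685)
E(B) = -B/2
u = 135705/16963 (u = 8 + 1/16963 = 135705/16963 ≈ 8.0001)
E(w) + u = -1/2*104/89 + 135705/16963 = -52/89 + 135705/16963 = 11195669/1509707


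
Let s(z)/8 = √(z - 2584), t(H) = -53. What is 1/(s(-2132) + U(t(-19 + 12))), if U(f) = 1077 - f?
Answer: 565/789362 - 12*I*√131/394681 ≈ 0.00071577 - 0.00034799*I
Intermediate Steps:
s(z) = 8*√(-2584 + z) (s(z) = 8*√(z - 2584) = 8*√(-2584 + z))
1/(s(-2132) + U(t(-19 + 12))) = 1/(8*√(-2584 - 2132) + (1077 - 1*(-53))) = 1/(8*√(-4716) + (1077 + 53)) = 1/(8*(6*I*√131) + 1130) = 1/(48*I*√131 + 1130) = 1/(1130 + 48*I*√131)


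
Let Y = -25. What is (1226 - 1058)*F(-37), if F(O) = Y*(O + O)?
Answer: 310800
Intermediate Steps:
F(O) = -50*O (F(O) = -25*(O + O) = -50*O)
(1226 - 1058)*F(-37) = (1226 - 1058)*(-50*(-37)) = 168*1850 = 310800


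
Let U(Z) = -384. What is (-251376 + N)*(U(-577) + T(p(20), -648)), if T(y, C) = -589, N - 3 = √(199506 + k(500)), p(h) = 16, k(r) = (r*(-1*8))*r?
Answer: 244585929 - 973*I*√1800494 ≈ 2.4459e+8 - 1.3056e+6*I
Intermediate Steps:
k(r) = -8*r² (k(r) = (r*(-8))*r = (-8*r)*r = -8*r²)
N = 3 + I*√1800494 (N = 3 + √(199506 - 8*500²) = 3 + √(199506 - 8*250000) = 3 + √(199506 - 2000000) = 3 + √(-1800494) = 3 + I*√1800494 ≈ 3.0 + 1341.8*I)
(-251376 + N)*(U(-577) + T(p(20), -648)) = (-251376 + (3 + I*√1800494))*(-384 - 589) = (-251373 + I*√1800494)*(-973) = 244585929 - 973*I*√1800494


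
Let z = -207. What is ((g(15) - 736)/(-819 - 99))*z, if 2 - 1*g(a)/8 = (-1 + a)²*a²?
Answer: -1355160/17 ≈ -79715.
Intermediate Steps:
g(a) = 16 - 8*a²*(-1 + a)² (g(a) = 16 - 8*(-1 + a)²*a² = 16 - 8*a²*(-1 + a)²)
((g(15) - 736)/(-819 - 99))*z = (((16 - 8*15²*(-1 + 15)²) - 736)/(-819 - 99))*(-207) = (((16 - 8*225*14²) - 736)/(-918))*(-207) = (((16 - 8*225*196) - 736)*(-1/918))*(-207) = (((16 - 352800) - 736)*(-1/918))*(-207) = ((-352784 - 736)*(-1/918))*(-207) = -353520*(-1/918)*(-207) = (19640/51)*(-207) = -1355160/17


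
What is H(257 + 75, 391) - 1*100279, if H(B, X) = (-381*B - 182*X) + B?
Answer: -297601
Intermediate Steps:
H(B, X) = -380*B - 182*X
H(257 + 75, 391) - 1*100279 = (-380*(257 + 75) - 182*391) - 1*100279 = (-380*332 - 71162) - 100279 = (-126160 - 71162) - 100279 = -197322 - 100279 = -297601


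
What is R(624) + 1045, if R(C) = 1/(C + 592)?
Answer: 1270721/1216 ≈ 1045.0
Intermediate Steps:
R(C) = 1/(592 + C)
R(624) + 1045 = 1/(592 + 624) + 1045 = 1/1216 + 1045 = 1270721/1216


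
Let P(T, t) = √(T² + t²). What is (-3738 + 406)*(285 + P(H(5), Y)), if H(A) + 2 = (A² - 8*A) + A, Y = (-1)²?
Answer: -949620 - 3332*√145 ≈ -9.8974e+5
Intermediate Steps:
Y = 1
H(A) = -2 + A² - 7*A (H(A) = -2 + ((A² - 8*A) + A) = -2 + (A² - 7*A) = -2 + A² - 7*A)
(-3738 + 406)*(285 + P(H(5), Y)) = (-3738 + 406)*(285 + √((-2 + 5² - 7*5)² + 1²)) = -3332*(285 + √((-2 + 25 - 35)² + 1)) = -3332*(285 + √((-12)² + 1)) = -3332*(285 + √(144 + 1)) = -3332*(285 + √145) = -949620 - 3332*√145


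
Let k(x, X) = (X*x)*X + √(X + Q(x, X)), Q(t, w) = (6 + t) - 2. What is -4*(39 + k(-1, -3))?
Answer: -120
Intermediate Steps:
Q(t, w) = 4 + t
k(x, X) = √(4 + X + x) + x*X² (k(x, X) = (X*x)*X + √(X + (4 + x)) = x*X² + √(4 + X + x) = √(4 + X + x) + x*X²)
-4*(39 + k(-1, -3)) = -4*(39 + (√(4 - 3 - 1) - 1*(-3)²)) = -4*(39 + (√0 - 1*9)) = -4*(39 + (0 - 9)) = -4*(39 - 9) = -4*30 = -120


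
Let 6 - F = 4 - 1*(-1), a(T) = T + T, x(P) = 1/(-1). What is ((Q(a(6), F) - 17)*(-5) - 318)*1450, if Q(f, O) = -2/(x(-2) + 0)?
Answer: -352350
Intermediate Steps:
x(P) = -1
a(T) = 2*T
F = 1 (F = 6 - (4 - 1*(-1)) = 6 - (4 + 1) = 6 - 1*5 = 6 - 5 = 1)
Q(f, O) = 2 (Q(f, O) = -2/(-1 + 0) = -2/(-1) = -2*(-1) = 2)
((Q(a(6), F) - 17)*(-5) - 318)*1450 = ((2 - 17)*(-5) - 318)*1450 = (-15*(-5) - 318)*1450 = (75 - 318)*1450 = -243*1450 = -352350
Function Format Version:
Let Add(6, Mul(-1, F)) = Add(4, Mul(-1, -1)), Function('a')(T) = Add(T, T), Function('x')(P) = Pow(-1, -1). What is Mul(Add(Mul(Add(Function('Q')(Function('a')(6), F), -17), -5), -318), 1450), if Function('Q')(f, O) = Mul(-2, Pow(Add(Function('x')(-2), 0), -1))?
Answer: -352350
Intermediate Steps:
Function('x')(P) = -1
Function('a')(T) = Mul(2, T)
F = 1 (F = Add(6, Mul(-1, Add(4, Mul(-1, -1)))) = Add(6, Mul(-1, Add(4, 1))) = Add(6, Mul(-1, 5)) = Add(6, -5) = 1)
Function('Q')(f, O) = 2 (Function('Q')(f, O) = Mul(-2, Pow(Add(-1, 0), -1)) = Mul(-2, Pow(-1, -1)) = Mul(-2, -1) = 2)
Mul(Add(Mul(Add(Function('Q')(Function('a')(6), F), -17), -5), -318), 1450) = Mul(Add(Mul(Add(2, -17), -5), -318), 1450) = Mul(Add(Mul(-15, -5), -318), 1450) = Mul(Add(75, -318), 1450) = Mul(-243, 1450) = -352350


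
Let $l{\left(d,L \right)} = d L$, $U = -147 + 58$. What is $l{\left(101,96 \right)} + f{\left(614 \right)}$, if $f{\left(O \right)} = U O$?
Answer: $-44950$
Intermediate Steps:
$U = -89$
$f{\left(O \right)} = - 89 O$
$l{\left(d,L \right)} = L d$
$l{\left(101,96 \right)} + f{\left(614 \right)} = 96 \cdot 101 - 54646 = 9696 - 54646 = -44950$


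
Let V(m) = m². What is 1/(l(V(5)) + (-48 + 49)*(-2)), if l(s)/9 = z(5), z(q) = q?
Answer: 1/43 ≈ 0.023256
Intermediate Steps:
l(s) = 45 (l(s) = 9*5 = 45)
1/(l(V(5)) + (-48 + 49)*(-2)) = 1/(45 + (-48 + 49)*(-2)) = 1/(45 + 1*(-2)) = 1/(45 - 2) = 1/43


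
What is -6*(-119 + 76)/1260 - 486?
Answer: -102017/210 ≈ -485.80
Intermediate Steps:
-6*(-119 + 76)/1260 - 486 = -(-258)/1260 - 486 = -6*(-43/1260) - 486 = 43/210 - 486 = -102017/210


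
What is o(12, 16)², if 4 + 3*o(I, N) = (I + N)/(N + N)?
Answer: 625/576 ≈ 1.0851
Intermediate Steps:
o(I, N) = -4/3 + (I + N)/(6*N) (o(I, N) = -4/3 + ((I + N)/(N + N))/3 = -4/3 + ((I + N)/((2*N)))/3 = -4/3 + ((I + N)*(1/(2*N)))/3 = -4/3 + ((I + N)/(2*N))/3 = -4/3 + (I + N)/(6*N))
o(12, 16)² = ((⅙)*(12 - 7*16)/16)² = ((⅙)*(1/16)*(12 - 112))² = ((⅙)*(1/16)*(-100))² = (-25/24)² = 625/576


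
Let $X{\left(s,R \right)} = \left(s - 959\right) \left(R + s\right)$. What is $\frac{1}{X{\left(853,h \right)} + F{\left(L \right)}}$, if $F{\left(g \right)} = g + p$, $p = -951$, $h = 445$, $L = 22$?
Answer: $- \frac{1}{138517} \approx -7.2193 \cdot 10^{-6}$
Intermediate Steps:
$X{\left(s,R \right)} = \left(-959 + s\right) \left(R + s\right)$
$F{\left(g \right)} = -951 + g$ ($F{\left(g \right)} = g - 951 = -951 + g$)
$\frac{1}{X{\left(853,h \right)} + F{\left(L \right)}} = \frac{1}{\left(853^{2} - 426755 - 818027 + 445 \cdot 853\right) + \left(-951 + 22\right)} = \frac{1}{\left(727609 - 426755 - 818027 + 379585\right) - 929} = \frac{1}{-137588 - 929} = \frac{1}{-138517} = - \frac{1}{138517}$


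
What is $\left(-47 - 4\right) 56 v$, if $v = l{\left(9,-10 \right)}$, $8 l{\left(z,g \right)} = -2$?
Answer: $714$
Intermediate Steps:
$l{\left(z,g \right)} = - \frac{1}{4}$ ($l{\left(z,g \right)} = \frac{1}{8} \left(-2\right) = - \frac{1}{4}$)
$v = - \frac{1}{4} \approx -0.25$
$\left(-47 - 4\right) 56 v = \left(-47 - 4\right) 56 \left(- \frac{1}{4}\right) = \left(-51\right) 56 \left(- \frac{1}{4}\right) = \left(-2856\right) \left(- \frac{1}{4}\right) = 714$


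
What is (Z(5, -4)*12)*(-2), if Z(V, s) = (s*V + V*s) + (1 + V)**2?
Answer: 96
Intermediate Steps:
Z(V, s) = (1 + V)**2 + 2*V*s (Z(V, s) = (V*s + V*s) + (1 + V)**2 = 2*V*s + (1 + V)**2 = (1 + V)**2 + 2*V*s)
(Z(5, -4)*12)*(-2) = (((1 + 5)**2 + 2*5*(-4))*12)*(-2) = ((6**2 - 40)*12)*(-2) = ((36 - 40)*12)*(-2) = -4*12*(-2) = -48*(-2) = 96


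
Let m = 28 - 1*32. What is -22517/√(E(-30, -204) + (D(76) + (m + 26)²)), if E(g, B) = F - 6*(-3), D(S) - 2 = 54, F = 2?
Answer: -22517*√35/140 ≈ -951.52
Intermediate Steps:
D(S) = 56 (D(S) = 2 + 54 = 56)
E(g, B) = 20 (E(g, B) = 2 - 6*(-3) = 2 + 18 = 20)
m = -4 (m = 28 - 32 = -4)
-22517/√(E(-30, -204) + (D(76) + (m + 26)²)) = -22517/√(20 + (56 + (-4 + 26)²)) = -22517/√(20 + (56 + 22²)) = -22517/√(20 + (56 + 484)) = -22517/√(20 + 540) = -22517*√35/140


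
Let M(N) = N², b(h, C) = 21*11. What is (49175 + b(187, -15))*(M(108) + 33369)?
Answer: 2224900398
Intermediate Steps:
b(h, C) = 231
(49175 + b(187, -15))*(M(108) + 33369) = (49175 + 231)*(108² + 33369) = 49406*(11664 + 33369) = 49406*45033 = 2224900398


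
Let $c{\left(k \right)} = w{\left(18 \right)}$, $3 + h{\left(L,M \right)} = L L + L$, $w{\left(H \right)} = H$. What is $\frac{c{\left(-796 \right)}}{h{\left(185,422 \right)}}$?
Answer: $\frac{2}{3823} \approx 0.00052315$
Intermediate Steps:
$h{\left(L,M \right)} = -3 + L + L^{2}$ ($h{\left(L,M \right)} = -3 + \left(L L + L\right) = -3 + \left(L^{2} + L\right) = -3 + \left(L + L^{2}\right) = -3 + L + L^{2}$)
$c{\left(k \right)} = 18$
$\frac{c{\left(-796 \right)}}{h{\left(185,422 \right)}} = \frac{18}{-3 + 185 + 185^{2}} = \frac{18}{-3 + 185 + 34225} = \frac{18}{34407} = 18 \cdot \frac{1}{34407} = \frac{2}{3823}$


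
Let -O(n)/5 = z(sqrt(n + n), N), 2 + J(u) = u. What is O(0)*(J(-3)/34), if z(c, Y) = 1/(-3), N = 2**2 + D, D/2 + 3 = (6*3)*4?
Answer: -25/102 ≈ -0.24510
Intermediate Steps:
D = 138 (D = -6 + 2*((6*3)*4) = -6 + 2*(18*4) = -6 + 2*72 = -6 + 144 = 138)
J(u) = -2 + u
N = 142 (N = 2**2 + 138 = 4 + 138 = 142)
z(c, Y) = -1/3
O(n) = 5/3 (O(n) = -5*(-1/3) = 5/3)
O(0)*(J(-3)/34) = 5*((-2 - 3)/34)/3 = 5*(-5*1/34)/3 = (5/3)*(-5/34) = -25/102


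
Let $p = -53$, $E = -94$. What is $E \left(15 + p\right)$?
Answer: $3572$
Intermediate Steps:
$E \left(15 + p\right) = - 94 \left(15 - 53\right) = \left(-94\right) \left(-38\right) = 3572$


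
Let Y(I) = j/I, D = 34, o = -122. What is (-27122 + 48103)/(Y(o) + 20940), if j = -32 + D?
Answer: 1279841/1277339 ≈ 1.0020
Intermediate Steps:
j = 2 (j = -32 + 34 = 2)
Y(I) = 2/I
(-27122 + 48103)/(Y(o) + 20940) = (-27122 + 48103)/(2/(-122) + 20940) = 20981/(2*(-1/122) + 20940) = 20981/(-1/61 + 20940) = 20981/(1277339/61) = 20981*(61/1277339) = 1279841/1277339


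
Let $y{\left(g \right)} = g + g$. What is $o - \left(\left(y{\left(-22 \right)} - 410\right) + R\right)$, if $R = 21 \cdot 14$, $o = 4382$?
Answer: $4542$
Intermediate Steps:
$y{\left(g \right)} = 2 g$
$R = 294$
$o - \left(\left(y{\left(-22 \right)} - 410\right) + R\right) = 4382 - \left(\left(2 \left(-22\right) - 410\right) + 294\right) = 4382 - \left(\left(-44 - 410\right) + 294\right) = 4382 - \left(-454 + 294\right) = 4382 - -160 = 4382 + 160 = 4542$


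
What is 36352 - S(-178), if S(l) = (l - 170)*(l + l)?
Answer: -87536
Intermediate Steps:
S(l) = 2*l*(-170 + l) (S(l) = (-170 + l)*(2*l) = 2*l*(-170 + l))
36352 - S(-178) = 36352 - 2*(-178)*(-170 - 178) = 36352 - 2*(-178)*(-348) = 36352 - 1*123888 = 36352 - 123888 = -87536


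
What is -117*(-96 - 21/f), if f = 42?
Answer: 22581/2 ≈ 11291.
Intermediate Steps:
-117*(-96 - 21/f) = -117*(-96 - 21/42) = -117*(-96 - 21*1/42) = -117*(-96 - 1/2) = -117*(-193/2) = 22581/2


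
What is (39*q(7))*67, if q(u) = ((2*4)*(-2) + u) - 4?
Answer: -33969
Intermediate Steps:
q(u) = -20 + u (q(u) = (8*(-2) + u) - 4 = (-16 + u) - 4 = -20 + u)
(39*q(7))*67 = (39*(-20 + 7))*67 = (39*(-13))*67 = -507*67 = -33969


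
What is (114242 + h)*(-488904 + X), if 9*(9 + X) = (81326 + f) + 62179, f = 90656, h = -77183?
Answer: -51463289768/3 ≈ -1.7154e+10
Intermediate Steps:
X = 234080/9 (X = -9 + ((81326 + 90656) + 62179)/9 = -9 + (171982 + 62179)/9 = -9 + (1/9)*234161 = -9 + 234161/9 = 234080/9 ≈ 26009.)
(114242 + h)*(-488904 + X) = (114242 - 77183)*(-488904 + 234080/9) = 37059*(-4166056/9) = -51463289768/3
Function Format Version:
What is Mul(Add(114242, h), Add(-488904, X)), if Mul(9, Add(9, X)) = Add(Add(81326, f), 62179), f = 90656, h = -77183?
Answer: Rational(-51463289768, 3) ≈ -1.7154e+10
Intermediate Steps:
X = Rational(234080, 9) (X = Add(-9, Mul(Rational(1, 9), Add(Add(81326, 90656), 62179))) = Add(-9, Mul(Rational(1, 9), Add(171982, 62179))) = Add(-9, Mul(Rational(1, 9), 234161)) = Add(-9, Rational(234161, 9)) = Rational(234080, 9) ≈ 26009.)
Mul(Add(114242, h), Add(-488904, X)) = Mul(Add(114242, -77183), Add(-488904, Rational(234080, 9))) = Mul(37059, Rational(-4166056, 9)) = Rational(-51463289768, 3)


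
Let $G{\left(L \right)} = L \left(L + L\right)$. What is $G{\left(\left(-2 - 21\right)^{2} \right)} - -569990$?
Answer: $1129672$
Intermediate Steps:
$G{\left(L \right)} = 2 L^{2}$ ($G{\left(L \right)} = L 2 L = 2 L^{2}$)
$G{\left(\left(-2 - 21\right)^{2} \right)} - -569990 = 2 \left(\left(-2 - 21\right)^{2}\right)^{2} - -569990 = 2 \left(\left(-23\right)^{2}\right)^{2} + 569990 = 2 \cdot 529^{2} + 569990 = 2 \cdot 279841 + 569990 = 559682 + 569990 = 1129672$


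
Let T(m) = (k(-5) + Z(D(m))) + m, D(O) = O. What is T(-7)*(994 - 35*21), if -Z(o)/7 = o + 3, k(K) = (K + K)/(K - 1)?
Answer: 17612/3 ≈ 5870.7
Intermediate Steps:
k(K) = 2*K/(-1 + K) (k(K) = (2*K)/(-1 + K) = 2*K/(-1 + K))
Z(o) = -21 - 7*o (Z(o) = -7*(o + 3) = -7*(3 + o) = -21 - 7*o)
T(m) = -58/3 - 6*m (T(m) = (2*(-5)/(-1 - 5) + (-21 - 7*m)) + m = (2*(-5)/(-6) + (-21 - 7*m)) + m = (2*(-5)*(-⅙) + (-21 - 7*m)) + m = (5/3 + (-21 - 7*m)) + m = (-58/3 - 7*m) + m = -58/3 - 6*m)
T(-7)*(994 - 35*21) = (-58/3 - 6*(-7))*(994 - 35*21) = (-58/3 + 42)*(994 - 735) = (68/3)*259 = 17612/3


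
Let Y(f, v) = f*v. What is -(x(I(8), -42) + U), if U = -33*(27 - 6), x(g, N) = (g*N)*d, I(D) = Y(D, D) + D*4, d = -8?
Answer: -31563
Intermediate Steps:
I(D) = D**2 + 4*D (I(D) = D*D + D*4 = D**2 + 4*D)
x(g, N) = -8*N*g (x(g, N) = (g*N)*(-8) = (N*g)*(-8) = -8*N*g)
U = -693 (U = -33*21 = -693)
-(x(I(8), -42) + U) = -(-8*(-42)*8*(4 + 8) - 693) = -(-8*(-42)*8*12 - 693) = -(-8*(-42)*96 - 693) = -(32256 - 693) = -1*31563 = -31563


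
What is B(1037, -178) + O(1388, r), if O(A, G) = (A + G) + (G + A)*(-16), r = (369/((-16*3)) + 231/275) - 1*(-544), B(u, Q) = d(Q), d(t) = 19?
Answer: -2308663/80 ≈ -28858.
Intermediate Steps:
B(u, Q) = 19
r = 214861/400 (r = (369/(-48) + 231*(1/275)) + 544 = (369*(-1/48) + 21/25) + 544 = (-123/16 + 21/25) + 544 = -2739/400 + 544 = 214861/400 ≈ 537.15)
O(A, G) = -15*A - 15*G (O(A, G) = (A + G) + (A + G)*(-16) = (A + G) + (-16*A - 16*G) = -15*A - 15*G)
B(1037, -178) + O(1388, r) = 19 + (-15*1388 - 15*214861/400) = 19 + (-20820 - 644583/80) = 19 - 2310183/80 = -2308663/80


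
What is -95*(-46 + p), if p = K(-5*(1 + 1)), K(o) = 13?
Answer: 3135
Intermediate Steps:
p = 13
-95*(-46 + p) = -95*(-46 + 13) = -95*(-33) = 3135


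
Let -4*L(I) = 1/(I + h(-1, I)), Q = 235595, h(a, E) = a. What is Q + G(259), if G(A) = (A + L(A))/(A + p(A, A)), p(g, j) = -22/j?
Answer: 16304394815693/69204888 ≈ 2.3560e+5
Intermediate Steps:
L(I) = -1/(4*(-1 + I)) (L(I) = -1/(4*(I - 1)) = -1/(4*(-1 + I)))
G(A) = (A - 1/(-4 + 4*A))/(A - 22/A)
Q + G(259) = 235595 + (1/4)*259*(-1 + 4*259*(-1 + 259))/((-1 + 259)*(-22 + 259**2)) = 235595 + (1/4)*259*(-1 + 4*259*258)/(258*(-22 + 67081)) = 235595 + (1/4)*259*(1/258)*(-1 + 267288)/67059 = 235595 + (1/4)*259*(1/258)*(1/67059)*267287 = 235595 + 69227333/69204888 = 16304394815693/69204888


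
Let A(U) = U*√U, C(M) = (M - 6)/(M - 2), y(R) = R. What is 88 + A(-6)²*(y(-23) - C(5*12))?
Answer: 152456/29 ≈ 5257.1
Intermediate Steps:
C(M) = (-6 + M)/(-2 + M)
A(U) = U^(3/2)
88 + A(-6)²*(y(-23) - C(5*12)) = 88 + ((-6)^(3/2))²*(-23 - (-6 + 5*12)/(-2 + 5*12)) = 88 + (-6*I*√6)²*(-23 - (-6 + 60)/(-2 + 60)) = 88 - 216*(-23 - 54/58) = 88 - 216*(-23 - 1*27/29) = 88 - 216*(-23 - 27/29) = 88 - 216*(-694/29) = 88 + 149904/29 = 152456/29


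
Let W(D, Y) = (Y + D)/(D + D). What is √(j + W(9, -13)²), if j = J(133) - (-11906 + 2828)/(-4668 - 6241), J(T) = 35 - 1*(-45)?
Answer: √763615141942/98181 ≈ 8.9004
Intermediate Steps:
J(T) = 80 (J(T) = 35 + 45 = 80)
W(D, Y) = (D + Y)/(2*D) (W(D, Y) = (D + Y)/((2*D)) = (D + Y)*(1/(2*D)) = (D + Y)/(2*D))
j = 863642/10909 (j = 80 - (-11906 + 2828)/(-4668 - 6241) = 80 - (-9078)/(-10909) = 80 - (-9078)*(-1)/10909 = 80 - 1*9078/10909 = 80 - 9078/10909 = 863642/10909 ≈ 79.168)
√(j + W(9, -13)²) = √(863642/10909 + ((½)*(9 - 13)/9)²) = √(863642/10909 + ((½)*(⅑)*(-4))²) = √(863642/10909 + (-2/9)²) = √(863642/10909 + 4/81) = √(69998638/883629) = √763615141942/98181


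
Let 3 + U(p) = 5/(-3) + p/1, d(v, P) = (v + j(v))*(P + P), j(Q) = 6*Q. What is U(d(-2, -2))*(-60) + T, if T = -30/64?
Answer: -98575/32 ≈ -3080.5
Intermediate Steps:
T = -15/32 (T = -30*1/64 = -15/32 ≈ -0.46875)
d(v, P) = 14*P*v (d(v, P) = (v + 6*v)*(P + P) = (7*v)*(2*P) = 14*P*v)
U(p) = -14/3 + p (U(p) = -3 + (5/(-3) + p/1) = -3 + (5*(-1/3) + p*1) = -3 + (-5/3 + p) = -14/3 + p)
U(d(-2, -2))*(-60) + T = (-14/3 + 14*(-2)*(-2))*(-60) - 15/32 = (-14/3 + 56)*(-60) - 15/32 = (154/3)*(-60) - 15/32 = -3080 - 15/32 = -98575/32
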